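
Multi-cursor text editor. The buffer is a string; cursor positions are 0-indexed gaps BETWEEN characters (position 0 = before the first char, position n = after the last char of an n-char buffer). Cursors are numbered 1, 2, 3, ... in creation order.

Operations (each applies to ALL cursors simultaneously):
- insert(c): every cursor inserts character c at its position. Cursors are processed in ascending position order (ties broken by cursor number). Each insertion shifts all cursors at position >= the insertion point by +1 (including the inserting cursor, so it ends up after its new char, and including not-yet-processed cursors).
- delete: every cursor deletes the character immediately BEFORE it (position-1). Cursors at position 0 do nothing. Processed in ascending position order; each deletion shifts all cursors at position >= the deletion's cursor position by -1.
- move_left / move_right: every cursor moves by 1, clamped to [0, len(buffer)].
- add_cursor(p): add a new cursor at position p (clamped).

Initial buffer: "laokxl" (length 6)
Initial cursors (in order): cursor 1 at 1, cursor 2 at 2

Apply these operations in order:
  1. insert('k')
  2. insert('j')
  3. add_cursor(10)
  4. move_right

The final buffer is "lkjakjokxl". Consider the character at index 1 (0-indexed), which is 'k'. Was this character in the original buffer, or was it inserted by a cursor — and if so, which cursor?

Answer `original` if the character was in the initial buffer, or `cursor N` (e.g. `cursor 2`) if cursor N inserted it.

After op 1 (insert('k')): buffer="lkakokxl" (len 8), cursors c1@2 c2@4, authorship .1.2....
After op 2 (insert('j')): buffer="lkjakjokxl" (len 10), cursors c1@3 c2@6, authorship .11.22....
After op 3 (add_cursor(10)): buffer="lkjakjokxl" (len 10), cursors c1@3 c2@6 c3@10, authorship .11.22....
After op 4 (move_right): buffer="lkjakjokxl" (len 10), cursors c1@4 c2@7 c3@10, authorship .11.22....
Authorship (.=original, N=cursor N): . 1 1 . 2 2 . . . .
Index 1: author = 1

Answer: cursor 1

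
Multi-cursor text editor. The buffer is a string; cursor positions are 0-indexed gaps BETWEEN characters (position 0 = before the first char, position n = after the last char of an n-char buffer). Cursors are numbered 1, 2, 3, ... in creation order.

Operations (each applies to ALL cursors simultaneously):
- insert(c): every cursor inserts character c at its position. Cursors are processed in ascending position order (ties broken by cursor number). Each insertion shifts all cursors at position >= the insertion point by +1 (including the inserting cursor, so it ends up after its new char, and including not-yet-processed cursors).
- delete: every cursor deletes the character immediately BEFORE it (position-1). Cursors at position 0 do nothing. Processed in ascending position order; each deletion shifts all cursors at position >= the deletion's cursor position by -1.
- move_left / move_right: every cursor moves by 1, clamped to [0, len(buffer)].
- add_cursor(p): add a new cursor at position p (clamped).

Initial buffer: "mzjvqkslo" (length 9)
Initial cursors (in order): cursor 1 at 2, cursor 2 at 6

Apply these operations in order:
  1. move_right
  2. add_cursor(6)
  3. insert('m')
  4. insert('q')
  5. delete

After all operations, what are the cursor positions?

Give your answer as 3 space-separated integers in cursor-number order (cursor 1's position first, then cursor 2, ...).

Answer: 4 10 8

Derivation:
After op 1 (move_right): buffer="mzjvqkslo" (len 9), cursors c1@3 c2@7, authorship .........
After op 2 (add_cursor(6)): buffer="mzjvqkslo" (len 9), cursors c1@3 c3@6 c2@7, authorship .........
After op 3 (insert('m')): buffer="mzjmvqkmsmlo" (len 12), cursors c1@4 c3@8 c2@10, authorship ...1...3.2..
After op 4 (insert('q')): buffer="mzjmqvqkmqsmqlo" (len 15), cursors c1@5 c3@10 c2@13, authorship ...11...33.22..
After op 5 (delete): buffer="mzjmvqkmsmlo" (len 12), cursors c1@4 c3@8 c2@10, authorship ...1...3.2..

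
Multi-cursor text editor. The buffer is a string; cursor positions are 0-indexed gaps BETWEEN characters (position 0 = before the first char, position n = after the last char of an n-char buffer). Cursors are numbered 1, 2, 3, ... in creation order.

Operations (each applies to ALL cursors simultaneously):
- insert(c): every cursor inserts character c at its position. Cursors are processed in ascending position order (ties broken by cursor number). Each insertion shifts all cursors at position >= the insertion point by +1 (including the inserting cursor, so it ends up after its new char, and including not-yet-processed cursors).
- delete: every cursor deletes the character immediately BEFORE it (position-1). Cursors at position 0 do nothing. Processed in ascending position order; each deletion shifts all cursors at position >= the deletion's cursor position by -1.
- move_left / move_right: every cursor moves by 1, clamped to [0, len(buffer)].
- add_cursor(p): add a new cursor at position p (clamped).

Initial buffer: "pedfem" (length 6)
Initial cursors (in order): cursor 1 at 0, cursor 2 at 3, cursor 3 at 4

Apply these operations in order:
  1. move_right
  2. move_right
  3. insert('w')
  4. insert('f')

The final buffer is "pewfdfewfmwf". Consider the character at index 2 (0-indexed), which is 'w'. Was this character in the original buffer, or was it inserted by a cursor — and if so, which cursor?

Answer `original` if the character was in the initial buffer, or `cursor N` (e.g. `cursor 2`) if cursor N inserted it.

After op 1 (move_right): buffer="pedfem" (len 6), cursors c1@1 c2@4 c3@5, authorship ......
After op 2 (move_right): buffer="pedfem" (len 6), cursors c1@2 c2@5 c3@6, authorship ......
After op 3 (insert('w')): buffer="pewdfewmw" (len 9), cursors c1@3 c2@7 c3@9, authorship ..1...2.3
After op 4 (insert('f')): buffer="pewfdfewfmwf" (len 12), cursors c1@4 c2@9 c3@12, authorship ..11...22.33
Authorship (.=original, N=cursor N): . . 1 1 . . . 2 2 . 3 3
Index 2: author = 1

Answer: cursor 1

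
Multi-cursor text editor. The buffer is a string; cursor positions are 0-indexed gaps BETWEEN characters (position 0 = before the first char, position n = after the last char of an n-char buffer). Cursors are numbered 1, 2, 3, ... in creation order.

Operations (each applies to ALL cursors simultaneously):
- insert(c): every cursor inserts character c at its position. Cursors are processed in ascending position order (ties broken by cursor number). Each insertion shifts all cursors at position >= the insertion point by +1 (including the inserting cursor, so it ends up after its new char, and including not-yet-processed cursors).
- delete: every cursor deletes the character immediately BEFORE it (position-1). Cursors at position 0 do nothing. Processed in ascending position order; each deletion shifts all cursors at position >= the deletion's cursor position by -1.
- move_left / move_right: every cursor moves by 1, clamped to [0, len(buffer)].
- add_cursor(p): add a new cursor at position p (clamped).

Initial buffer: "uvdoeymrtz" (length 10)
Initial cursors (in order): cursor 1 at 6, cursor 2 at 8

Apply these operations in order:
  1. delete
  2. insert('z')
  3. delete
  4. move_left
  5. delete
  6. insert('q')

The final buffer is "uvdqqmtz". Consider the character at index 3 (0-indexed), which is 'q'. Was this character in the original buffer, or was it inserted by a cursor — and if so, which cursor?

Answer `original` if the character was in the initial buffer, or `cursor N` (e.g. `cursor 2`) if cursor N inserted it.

Answer: cursor 1

Derivation:
After op 1 (delete): buffer="uvdoemtz" (len 8), cursors c1@5 c2@6, authorship ........
After op 2 (insert('z')): buffer="uvdoezmztz" (len 10), cursors c1@6 c2@8, authorship .....1.2..
After op 3 (delete): buffer="uvdoemtz" (len 8), cursors c1@5 c2@6, authorship ........
After op 4 (move_left): buffer="uvdoemtz" (len 8), cursors c1@4 c2@5, authorship ........
After op 5 (delete): buffer="uvdmtz" (len 6), cursors c1@3 c2@3, authorship ......
After op 6 (insert('q')): buffer="uvdqqmtz" (len 8), cursors c1@5 c2@5, authorship ...12...
Authorship (.=original, N=cursor N): . . . 1 2 . . .
Index 3: author = 1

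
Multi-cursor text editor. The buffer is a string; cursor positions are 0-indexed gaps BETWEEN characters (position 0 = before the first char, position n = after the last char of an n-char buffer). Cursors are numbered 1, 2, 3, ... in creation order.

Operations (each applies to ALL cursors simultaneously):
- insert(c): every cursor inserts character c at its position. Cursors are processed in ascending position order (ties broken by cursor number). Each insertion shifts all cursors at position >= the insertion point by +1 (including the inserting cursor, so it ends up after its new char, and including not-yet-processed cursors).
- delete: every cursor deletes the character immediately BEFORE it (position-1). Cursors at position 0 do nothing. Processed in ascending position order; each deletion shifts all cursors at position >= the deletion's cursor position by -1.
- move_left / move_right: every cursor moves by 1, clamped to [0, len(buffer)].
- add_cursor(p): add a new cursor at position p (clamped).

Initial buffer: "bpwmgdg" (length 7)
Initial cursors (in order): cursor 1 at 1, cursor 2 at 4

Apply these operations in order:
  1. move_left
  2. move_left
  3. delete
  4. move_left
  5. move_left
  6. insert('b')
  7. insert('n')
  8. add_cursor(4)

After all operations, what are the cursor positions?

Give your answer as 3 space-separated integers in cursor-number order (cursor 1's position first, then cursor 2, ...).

Answer: 4 4 4

Derivation:
After op 1 (move_left): buffer="bpwmgdg" (len 7), cursors c1@0 c2@3, authorship .......
After op 2 (move_left): buffer="bpwmgdg" (len 7), cursors c1@0 c2@2, authorship .......
After op 3 (delete): buffer="bwmgdg" (len 6), cursors c1@0 c2@1, authorship ......
After op 4 (move_left): buffer="bwmgdg" (len 6), cursors c1@0 c2@0, authorship ......
After op 5 (move_left): buffer="bwmgdg" (len 6), cursors c1@0 c2@0, authorship ......
After op 6 (insert('b')): buffer="bbbwmgdg" (len 8), cursors c1@2 c2@2, authorship 12......
After op 7 (insert('n')): buffer="bbnnbwmgdg" (len 10), cursors c1@4 c2@4, authorship 1212......
After op 8 (add_cursor(4)): buffer="bbnnbwmgdg" (len 10), cursors c1@4 c2@4 c3@4, authorship 1212......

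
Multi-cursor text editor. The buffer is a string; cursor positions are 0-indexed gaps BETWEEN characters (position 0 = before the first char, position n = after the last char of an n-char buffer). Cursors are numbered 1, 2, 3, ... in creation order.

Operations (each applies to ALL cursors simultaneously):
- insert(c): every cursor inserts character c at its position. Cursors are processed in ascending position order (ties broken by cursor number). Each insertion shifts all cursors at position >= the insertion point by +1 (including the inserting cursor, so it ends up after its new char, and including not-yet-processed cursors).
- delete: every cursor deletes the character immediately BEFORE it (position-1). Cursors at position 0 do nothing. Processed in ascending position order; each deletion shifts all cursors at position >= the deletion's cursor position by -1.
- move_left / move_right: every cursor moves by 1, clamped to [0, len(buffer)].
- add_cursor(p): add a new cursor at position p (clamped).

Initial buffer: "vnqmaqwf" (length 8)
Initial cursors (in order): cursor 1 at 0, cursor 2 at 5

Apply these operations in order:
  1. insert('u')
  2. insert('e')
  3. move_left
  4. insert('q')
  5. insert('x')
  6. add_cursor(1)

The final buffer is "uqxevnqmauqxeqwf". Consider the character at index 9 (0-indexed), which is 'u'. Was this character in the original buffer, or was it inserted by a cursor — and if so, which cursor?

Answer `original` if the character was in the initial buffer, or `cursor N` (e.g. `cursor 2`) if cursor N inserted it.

After op 1 (insert('u')): buffer="uvnqmauqwf" (len 10), cursors c1@1 c2@7, authorship 1.....2...
After op 2 (insert('e')): buffer="uevnqmaueqwf" (len 12), cursors c1@2 c2@9, authorship 11.....22...
After op 3 (move_left): buffer="uevnqmaueqwf" (len 12), cursors c1@1 c2@8, authorship 11.....22...
After op 4 (insert('q')): buffer="uqevnqmauqeqwf" (len 14), cursors c1@2 c2@10, authorship 111.....222...
After op 5 (insert('x')): buffer="uqxevnqmauqxeqwf" (len 16), cursors c1@3 c2@12, authorship 1111.....2222...
After op 6 (add_cursor(1)): buffer="uqxevnqmauqxeqwf" (len 16), cursors c3@1 c1@3 c2@12, authorship 1111.....2222...
Authorship (.=original, N=cursor N): 1 1 1 1 . . . . . 2 2 2 2 . . .
Index 9: author = 2

Answer: cursor 2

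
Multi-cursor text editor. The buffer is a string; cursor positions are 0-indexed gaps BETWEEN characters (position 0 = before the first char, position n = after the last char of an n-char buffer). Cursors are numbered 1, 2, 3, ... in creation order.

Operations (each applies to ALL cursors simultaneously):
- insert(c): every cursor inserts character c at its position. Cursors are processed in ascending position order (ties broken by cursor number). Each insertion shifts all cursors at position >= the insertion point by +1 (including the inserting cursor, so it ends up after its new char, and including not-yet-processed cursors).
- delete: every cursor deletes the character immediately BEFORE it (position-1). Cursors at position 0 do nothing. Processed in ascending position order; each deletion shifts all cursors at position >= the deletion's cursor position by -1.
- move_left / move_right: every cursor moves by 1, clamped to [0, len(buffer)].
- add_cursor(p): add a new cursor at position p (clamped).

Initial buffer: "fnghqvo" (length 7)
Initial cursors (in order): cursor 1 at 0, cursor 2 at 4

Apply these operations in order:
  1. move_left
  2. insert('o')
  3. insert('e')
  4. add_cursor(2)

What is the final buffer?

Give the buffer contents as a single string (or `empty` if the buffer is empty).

Answer: oefngoehqvo

Derivation:
After op 1 (move_left): buffer="fnghqvo" (len 7), cursors c1@0 c2@3, authorship .......
After op 2 (insert('o')): buffer="ofngohqvo" (len 9), cursors c1@1 c2@5, authorship 1...2....
After op 3 (insert('e')): buffer="oefngoehqvo" (len 11), cursors c1@2 c2@7, authorship 11...22....
After op 4 (add_cursor(2)): buffer="oefngoehqvo" (len 11), cursors c1@2 c3@2 c2@7, authorship 11...22....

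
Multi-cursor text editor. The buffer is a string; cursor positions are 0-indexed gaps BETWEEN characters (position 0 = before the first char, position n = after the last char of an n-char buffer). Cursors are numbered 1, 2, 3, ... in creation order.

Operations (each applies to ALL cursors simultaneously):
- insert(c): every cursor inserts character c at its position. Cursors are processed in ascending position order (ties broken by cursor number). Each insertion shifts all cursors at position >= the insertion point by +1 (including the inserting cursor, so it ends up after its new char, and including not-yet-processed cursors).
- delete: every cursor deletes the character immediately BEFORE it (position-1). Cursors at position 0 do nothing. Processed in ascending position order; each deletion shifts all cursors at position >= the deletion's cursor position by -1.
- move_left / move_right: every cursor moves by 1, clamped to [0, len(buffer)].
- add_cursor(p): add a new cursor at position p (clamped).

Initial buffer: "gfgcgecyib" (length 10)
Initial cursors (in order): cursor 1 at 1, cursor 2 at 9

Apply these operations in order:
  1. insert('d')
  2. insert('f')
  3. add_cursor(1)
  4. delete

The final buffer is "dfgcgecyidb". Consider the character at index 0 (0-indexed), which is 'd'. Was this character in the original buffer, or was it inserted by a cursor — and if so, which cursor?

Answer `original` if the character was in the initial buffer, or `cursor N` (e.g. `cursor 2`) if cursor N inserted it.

Answer: cursor 1

Derivation:
After op 1 (insert('d')): buffer="gdfgcgecyidb" (len 12), cursors c1@2 c2@11, authorship .1........2.
After op 2 (insert('f')): buffer="gdffgcgecyidfb" (len 14), cursors c1@3 c2@13, authorship .11........22.
After op 3 (add_cursor(1)): buffer="gdffgcgecyidfb" (len 14), cursors c3@1 c1@3 c2@13, authorship .11........22.
After op 4 (delete): buffer="dfgcgecyidb" (len 11), cursors c3@0 c1@1 c2@10, authorship 1........2.
Authorship (.=original, N=cursor N): 1 . . . . . . . . 2 .
Index 0: author = 1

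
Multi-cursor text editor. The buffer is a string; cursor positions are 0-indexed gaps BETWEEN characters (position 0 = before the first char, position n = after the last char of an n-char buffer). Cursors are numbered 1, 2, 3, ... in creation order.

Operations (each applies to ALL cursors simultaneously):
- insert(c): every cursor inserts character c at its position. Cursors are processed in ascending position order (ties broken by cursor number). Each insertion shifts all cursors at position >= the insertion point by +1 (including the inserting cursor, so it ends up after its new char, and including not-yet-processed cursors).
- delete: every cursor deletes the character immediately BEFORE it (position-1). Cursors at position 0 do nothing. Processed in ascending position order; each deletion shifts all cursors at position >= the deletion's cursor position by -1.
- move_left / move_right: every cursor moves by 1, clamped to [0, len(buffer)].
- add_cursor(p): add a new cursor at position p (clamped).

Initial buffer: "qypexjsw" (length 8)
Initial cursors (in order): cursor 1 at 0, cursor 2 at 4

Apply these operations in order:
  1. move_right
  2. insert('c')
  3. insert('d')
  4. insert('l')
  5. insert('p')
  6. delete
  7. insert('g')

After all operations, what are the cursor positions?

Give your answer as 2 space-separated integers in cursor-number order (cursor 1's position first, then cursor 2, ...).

Answer: 5 13

Derivation:
After op 1 (move_right): buffer="qypexjsw" (len 8), cursors c1@1 c2@5, authorship ........
After op 2 (insert('c')): buffer="qcypexcjsw" (len 10), cursors c1@2 c2@7, authorship .1....2...
After op 3 (insert('d')): buffer="qcdypexcdjsw" (len 12), cursors c1@3 c2@9, authorship .11....22...
After op 4 (insert('l')): buffer="qcdlypexcdljsw" (len 14), cursors c1@4 c2@11, authorship .111....222...
After op 5 (insert('p')): buffer="qcdlpypexcdlpjsw" (len 16), cursors c1@5 c2@13, authorship .1111....2222...
After op 6 (delete): buffer="qcdlypexcdljsw" (len 14), cursors c1@4 c2@11, authorship .111....222...
After op 7 (insert('g')): buffer="qcdlgypexcdlgjsw" (len 16), cursors c1@5 c2@13, authorship .1111....2222...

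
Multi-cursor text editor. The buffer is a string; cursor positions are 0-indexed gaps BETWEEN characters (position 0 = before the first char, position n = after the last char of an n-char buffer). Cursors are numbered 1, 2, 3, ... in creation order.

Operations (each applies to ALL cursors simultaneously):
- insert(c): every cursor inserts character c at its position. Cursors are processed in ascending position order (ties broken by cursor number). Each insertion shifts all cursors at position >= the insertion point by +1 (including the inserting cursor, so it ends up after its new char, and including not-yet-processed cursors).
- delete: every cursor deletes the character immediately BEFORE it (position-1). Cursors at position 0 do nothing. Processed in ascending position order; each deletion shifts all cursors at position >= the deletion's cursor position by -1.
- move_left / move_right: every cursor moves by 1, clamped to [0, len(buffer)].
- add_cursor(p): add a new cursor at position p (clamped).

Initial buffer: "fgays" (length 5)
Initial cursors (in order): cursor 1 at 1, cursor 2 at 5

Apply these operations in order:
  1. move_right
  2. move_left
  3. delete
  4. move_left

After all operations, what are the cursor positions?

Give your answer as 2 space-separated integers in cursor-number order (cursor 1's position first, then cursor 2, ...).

Answer: 0 1

Derivation:
After op 1 (move_right): buffer="fgays" (len 5), cursors c1@2 c2@5, authorship .....
After op 2 (move_left): buffer="fgays" (len 5), cursors c1@1 c2@4, authorship .....
After op 3 (delete): buffer="gas" (len 3), cursors c1@0 c2@2, authorship ...
After op 4 (move_left): buffer="gas" (len 3), cursors c1@0 c2@1, authorship ...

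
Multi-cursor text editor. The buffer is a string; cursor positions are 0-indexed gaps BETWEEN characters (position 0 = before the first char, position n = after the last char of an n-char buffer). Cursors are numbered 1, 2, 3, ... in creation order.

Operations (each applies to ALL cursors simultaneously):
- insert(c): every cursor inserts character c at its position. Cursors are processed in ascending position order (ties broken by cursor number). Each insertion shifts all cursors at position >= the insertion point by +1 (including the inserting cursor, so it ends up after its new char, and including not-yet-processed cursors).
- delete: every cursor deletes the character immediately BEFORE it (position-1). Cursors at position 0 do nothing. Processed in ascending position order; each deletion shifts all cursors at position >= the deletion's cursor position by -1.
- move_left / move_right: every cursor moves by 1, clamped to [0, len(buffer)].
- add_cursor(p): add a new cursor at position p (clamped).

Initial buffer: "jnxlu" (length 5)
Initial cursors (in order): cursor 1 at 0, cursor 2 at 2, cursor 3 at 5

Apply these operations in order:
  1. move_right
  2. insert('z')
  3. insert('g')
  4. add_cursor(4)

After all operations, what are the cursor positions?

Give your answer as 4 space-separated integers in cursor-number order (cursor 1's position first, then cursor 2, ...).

Answer: 3 7 11 4

Derivation:
After op 1 (move_right): buffer="jnxlu" (len 5), cursors c1@1 c2@3 c3@5, authorship .....
After op 2 (insert('z')): buffer="jznxzluz" (len 8), cursors c1@2 c2@5 c3@8, authorship .1..2..3
After op 3 (insert('g')): buffer="jzgnxzgluzg" (len 11), cursors c1@3 c2@7 c3@11, authorship .11..22..33
After op 4 (add_cursor(4)): buffer="jzgnxzgluzg" (len 11), cursors c1@3 c4@4 c2@7 c3@11, authorship .11..22..33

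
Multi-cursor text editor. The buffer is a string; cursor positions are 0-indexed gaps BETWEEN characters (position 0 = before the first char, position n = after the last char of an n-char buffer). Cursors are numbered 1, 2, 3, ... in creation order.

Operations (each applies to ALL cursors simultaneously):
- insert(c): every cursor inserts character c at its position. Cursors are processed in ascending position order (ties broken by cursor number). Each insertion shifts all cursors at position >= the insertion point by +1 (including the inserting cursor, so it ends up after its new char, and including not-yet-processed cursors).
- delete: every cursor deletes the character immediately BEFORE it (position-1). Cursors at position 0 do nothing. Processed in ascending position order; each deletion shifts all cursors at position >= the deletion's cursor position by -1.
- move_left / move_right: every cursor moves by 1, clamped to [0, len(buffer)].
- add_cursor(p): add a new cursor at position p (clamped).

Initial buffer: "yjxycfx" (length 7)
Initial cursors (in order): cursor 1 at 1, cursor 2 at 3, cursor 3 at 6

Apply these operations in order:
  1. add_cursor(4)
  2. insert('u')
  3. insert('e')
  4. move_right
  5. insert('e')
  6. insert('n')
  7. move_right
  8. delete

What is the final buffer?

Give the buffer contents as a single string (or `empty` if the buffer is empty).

Answer: yuejenueyenecenuexe

Derivation:
After op 1 (add_cursor(4)): buffer="yjxycfx" (len 7), cursors c1@1 c2@3 c4@4 c3@6, authorship .......
After op 2 (insert('u')): buffer="yujxuyucfux" (len 11), cursors c1@2 c2@5 c4@7 c3@10, authorship .1..2.4..3.
After op 3 (insert('e')): buffer="yuejxueyuecfuex" (len 15), cursors c1@3 c2@7 c4@10 c3@14, authorship .11..22.44..33.
After op 4 (move_right): buffer="yuejxueyuecfuex" (len 15), cursors c1@4 c2@8 c4@11 c3@15, authorship .11..22.44..33.
After op 5 (insert('e')): buffer="yuejexueyeuecefuexe" (len 19), cursors c1@5 c2@10 c4@14 c3@19, authorship .11.1.22.244.4.33.3
After op 6 (insert('n')): buffer="yuejenxueyenuecenfuexen" (len 23), cursors c1@6 c2@12 c4@17 c3@23, authorship .11.11.22.2244.44.33.33
After op 7 (move_right): buffer="yuejenxueyenuecenfuexen" (len 23), cursors c1@7 c2@13 c4@18 c3@23, authorship .11.11.22.2244.44.33.33
After op 8 (delete): buffer="yuejenueyenecenuexe" (len 19), cursors c1@6 c2@11 c4@15 c3@19, authorship .11.1122.224.4433.3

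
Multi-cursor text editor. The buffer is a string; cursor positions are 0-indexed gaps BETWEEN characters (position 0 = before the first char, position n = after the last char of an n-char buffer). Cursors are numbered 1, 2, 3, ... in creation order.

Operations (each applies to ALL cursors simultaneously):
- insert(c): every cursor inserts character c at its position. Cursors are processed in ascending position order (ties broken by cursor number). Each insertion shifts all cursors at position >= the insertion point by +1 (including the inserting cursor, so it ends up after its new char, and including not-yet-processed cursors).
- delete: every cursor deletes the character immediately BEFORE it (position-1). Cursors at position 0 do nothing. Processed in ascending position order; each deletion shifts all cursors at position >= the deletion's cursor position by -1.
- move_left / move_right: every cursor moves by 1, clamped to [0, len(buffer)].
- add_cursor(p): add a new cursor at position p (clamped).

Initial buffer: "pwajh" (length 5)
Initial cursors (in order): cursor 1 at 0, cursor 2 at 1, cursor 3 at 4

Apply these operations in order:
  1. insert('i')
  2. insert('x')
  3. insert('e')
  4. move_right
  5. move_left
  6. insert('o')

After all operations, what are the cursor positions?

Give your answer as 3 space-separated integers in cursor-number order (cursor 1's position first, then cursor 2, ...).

Answer: 4 9 16

Derivation:
After op 1 (insert('i')): buffer="ipiwajih" (len 8), cursors c1@1 c2@3 c3@7, authorship 1.2...3.
After op 2 (insert('x')): buffer="ixpixwajixh" (len 11), cursors c1@2 c2@5 c3@10, authorship 11.22...33.
After op 3 (insert('e')): buffer="ixepixewajixeh" (len 14), cursors c1@3 c2@7 c3@13, authorship 111.222...333.
After op 4 (move_right): buffer="ixepixewajixeh" (len 14), cursors c1@4 c2@8 c3@14, authorship 111.222...333.
After op 5 (move_left): buffer="ixepixewajixeh" (len 14), cursors c1@3 c2@7 c3@13, authorship 111.222...333.
After op 6 (insert('o')): buffer="ixeopixeowajixeoh" (len 17), cursors c1@4 c2@9 c3@16, authorship 1111.2222...3333.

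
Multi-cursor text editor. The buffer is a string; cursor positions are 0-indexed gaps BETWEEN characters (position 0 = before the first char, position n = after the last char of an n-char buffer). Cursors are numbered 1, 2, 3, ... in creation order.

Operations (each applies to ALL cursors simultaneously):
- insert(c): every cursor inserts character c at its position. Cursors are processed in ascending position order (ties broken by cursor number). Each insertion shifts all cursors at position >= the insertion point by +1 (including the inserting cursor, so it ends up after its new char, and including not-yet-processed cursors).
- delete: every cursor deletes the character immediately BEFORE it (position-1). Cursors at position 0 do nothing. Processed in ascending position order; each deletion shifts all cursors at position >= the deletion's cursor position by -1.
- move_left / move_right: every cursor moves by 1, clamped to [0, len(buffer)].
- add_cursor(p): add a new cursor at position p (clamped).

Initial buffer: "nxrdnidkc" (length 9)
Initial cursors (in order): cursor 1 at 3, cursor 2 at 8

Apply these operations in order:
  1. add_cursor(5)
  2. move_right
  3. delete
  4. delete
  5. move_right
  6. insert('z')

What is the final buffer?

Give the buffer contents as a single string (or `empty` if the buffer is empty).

Answer: nxdzzz

Derivation:
After op 1 (add_cursor(5)): buffer="nxrdnidkc" (len 9), cursors c1@3 c3@5 c2@8, authorship .........
After op 2 (move_right): buffer="nxrdnidkc" (len 9), cursors c1@4 c3@6 c2@9, authorship .........
After op 3 (delete): buffer="nxrndk" (len 6), cursors c1@3 c3@4 c2@6, authorship ......
After op 4 (delete): buffer="nxd" (len 3), cursors c1@2 c3@2 c2@3, authorship ...
After op 5 (move_right): buffer="nxd" (len 3), cursors c1@3 c2@3 c3@3, authorship ...
After op 6 (insert('z')): buffer="nxdzzz" (len 6), cursors c1@6 c2@6 c3@6, authorship ...123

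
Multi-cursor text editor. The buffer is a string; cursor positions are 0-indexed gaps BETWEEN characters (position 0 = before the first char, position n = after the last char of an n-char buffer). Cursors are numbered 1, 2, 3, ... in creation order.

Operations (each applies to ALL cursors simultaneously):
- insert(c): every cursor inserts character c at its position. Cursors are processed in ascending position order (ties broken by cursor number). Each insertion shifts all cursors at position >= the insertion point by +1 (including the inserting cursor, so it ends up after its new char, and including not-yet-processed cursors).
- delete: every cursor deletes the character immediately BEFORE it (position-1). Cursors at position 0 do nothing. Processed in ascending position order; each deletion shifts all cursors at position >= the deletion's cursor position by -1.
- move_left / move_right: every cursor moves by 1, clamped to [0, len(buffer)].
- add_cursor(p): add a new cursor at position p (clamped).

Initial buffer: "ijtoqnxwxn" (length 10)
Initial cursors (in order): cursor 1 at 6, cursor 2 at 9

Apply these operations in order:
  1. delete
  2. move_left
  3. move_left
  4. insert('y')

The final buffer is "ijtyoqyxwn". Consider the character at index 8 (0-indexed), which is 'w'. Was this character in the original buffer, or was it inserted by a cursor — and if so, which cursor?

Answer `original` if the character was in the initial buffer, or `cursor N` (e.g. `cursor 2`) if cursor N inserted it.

After op 1 (delete): buffer="ijtoqxwn" (len 8), cursors c1@5 c2@7, authorship ........
After op 2 (move_left): buffer="ijtoqxwn" (len 8), cursors c1@4 c2@6, authorship ........
After op 3 (move_left): buffer="ijtoqxwn" (len 8), cursors c1@3 c2@5, authorship ........
After op 4 (insert('y')): buffer="ijtyoqyxwn" (len 10), cursors c1@4 c2@7, authorship ...1..2...
Authorship (.=original, N=cursor N): . . . 1 . . 2 . . .
Index 8: author = original

Answer: original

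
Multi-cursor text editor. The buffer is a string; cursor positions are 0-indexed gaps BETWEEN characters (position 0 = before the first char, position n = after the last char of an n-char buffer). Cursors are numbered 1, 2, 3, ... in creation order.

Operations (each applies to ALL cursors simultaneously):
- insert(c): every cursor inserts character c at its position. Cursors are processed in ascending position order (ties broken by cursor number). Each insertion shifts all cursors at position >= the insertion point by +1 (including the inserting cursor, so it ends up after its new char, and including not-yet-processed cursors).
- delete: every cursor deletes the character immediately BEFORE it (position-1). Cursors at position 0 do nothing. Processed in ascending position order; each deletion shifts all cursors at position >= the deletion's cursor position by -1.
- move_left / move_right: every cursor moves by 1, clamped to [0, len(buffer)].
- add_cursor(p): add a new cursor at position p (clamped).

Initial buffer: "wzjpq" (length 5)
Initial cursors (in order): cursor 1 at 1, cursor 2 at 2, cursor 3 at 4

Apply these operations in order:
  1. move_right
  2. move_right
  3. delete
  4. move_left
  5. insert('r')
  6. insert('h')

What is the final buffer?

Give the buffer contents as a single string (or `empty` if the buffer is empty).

After op 1 (move_right): buffer="wzjpq" (len 5), cursors c1@2 c2@3 c3@5, authorship .....
After op 2 (move_right): buffer="wzjpq" (len 5), cursors c1@3 c2@4 c3@5, authorship .....
After op 3 (delete): buffer="wz" (len 2), cursors c1@2 c2@2 c3@2, authorship ..
After op 4 (move_left): buffer="wz" (len 2), cursors c1@1 c2@1 c3@1, authorship ..
After op 5 (insert('r')): buffer="wrrrz" (len 5), cursors c1@4 c2@4 c3@4, authorship .123.
After op 6 (insert('h')): buffer="wrrrhhhz" (len 8), cursors c1@7 c2@7 c3@7, authorship .123123.

Answer: wrrrhhhz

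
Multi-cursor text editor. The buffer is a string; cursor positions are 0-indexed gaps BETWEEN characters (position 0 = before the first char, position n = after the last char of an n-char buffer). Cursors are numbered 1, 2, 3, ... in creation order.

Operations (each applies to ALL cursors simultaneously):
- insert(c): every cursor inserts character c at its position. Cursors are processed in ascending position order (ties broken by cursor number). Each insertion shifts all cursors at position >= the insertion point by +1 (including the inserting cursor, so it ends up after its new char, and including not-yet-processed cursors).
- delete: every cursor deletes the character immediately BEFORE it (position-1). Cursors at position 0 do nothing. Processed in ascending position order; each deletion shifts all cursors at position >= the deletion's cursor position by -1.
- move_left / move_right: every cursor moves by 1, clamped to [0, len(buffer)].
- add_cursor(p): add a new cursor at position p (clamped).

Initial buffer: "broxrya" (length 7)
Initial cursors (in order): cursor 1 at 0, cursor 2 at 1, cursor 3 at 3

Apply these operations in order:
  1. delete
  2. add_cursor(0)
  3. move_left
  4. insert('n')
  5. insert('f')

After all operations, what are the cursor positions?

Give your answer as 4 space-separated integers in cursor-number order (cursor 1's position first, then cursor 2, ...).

After op 1 (delete): buffer="rxrya" (len 5), cursors c1@0 c2@0 c3@1, authorship .....
After op 2 (add_cursor(0)): buffer="rxrya" (len 5), cursors c1@0 c2@0 c4@0 c3@1, authorship .....
After op 3 (move_left): buffer="rxrya" (len 5), cursors c1@0 c2@0 c3@0 c4@0, authorship .....
After op 4 (insert('n')): buffer="nnnnrxrya" (len 9), cursors c1@4 c2@4 c3@4 c4@4, authorship 1234.....
After op 5 (insert('f')): buffer="nnnnffffrxrya" (len 13), cursors c1@8 c2@8 c3@8 c4@8, authorship 12341234.....

Answer: 8 8 8 8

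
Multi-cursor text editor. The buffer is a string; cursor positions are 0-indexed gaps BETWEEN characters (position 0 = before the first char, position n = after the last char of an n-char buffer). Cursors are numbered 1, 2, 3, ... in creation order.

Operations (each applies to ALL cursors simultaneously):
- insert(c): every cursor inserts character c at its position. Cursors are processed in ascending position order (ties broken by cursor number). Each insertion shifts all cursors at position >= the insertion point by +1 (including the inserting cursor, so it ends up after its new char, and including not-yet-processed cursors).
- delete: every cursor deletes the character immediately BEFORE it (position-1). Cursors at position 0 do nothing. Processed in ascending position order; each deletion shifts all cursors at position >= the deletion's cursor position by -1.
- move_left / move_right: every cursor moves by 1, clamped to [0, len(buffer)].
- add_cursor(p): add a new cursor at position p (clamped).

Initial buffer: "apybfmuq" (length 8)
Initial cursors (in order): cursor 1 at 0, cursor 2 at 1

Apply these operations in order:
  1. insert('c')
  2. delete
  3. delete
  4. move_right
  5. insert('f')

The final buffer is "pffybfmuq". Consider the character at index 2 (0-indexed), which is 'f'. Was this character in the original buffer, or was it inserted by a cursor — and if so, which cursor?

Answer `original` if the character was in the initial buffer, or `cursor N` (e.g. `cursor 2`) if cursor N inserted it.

After op 1 (insert('c')): buffer="cacpybfmuq" (len 10), cursors c1@1 c2@3, authorship 1.2.......
After op 2 (delete): buffer="apybfmuq" (len 8), cursors c1@0 c2@1, authorship ........
After op 3 (delete): buffer="pybfmuq" (len 7), cursors c1@0 c2@0, authorship .......
After op 4 (move_right): buffer="pybfmuq" (len 7), cursors c1@1 c2@1, authorship .......
After op 5 (insert('f')): buffer="pffybfmuq" (len 9), cursors c1@3 c2@3, authorship .12......
Authorship (.=original, N=cursor N): . 1 2 . . . . . .
Index 2: author = 2

Answer: cursor 2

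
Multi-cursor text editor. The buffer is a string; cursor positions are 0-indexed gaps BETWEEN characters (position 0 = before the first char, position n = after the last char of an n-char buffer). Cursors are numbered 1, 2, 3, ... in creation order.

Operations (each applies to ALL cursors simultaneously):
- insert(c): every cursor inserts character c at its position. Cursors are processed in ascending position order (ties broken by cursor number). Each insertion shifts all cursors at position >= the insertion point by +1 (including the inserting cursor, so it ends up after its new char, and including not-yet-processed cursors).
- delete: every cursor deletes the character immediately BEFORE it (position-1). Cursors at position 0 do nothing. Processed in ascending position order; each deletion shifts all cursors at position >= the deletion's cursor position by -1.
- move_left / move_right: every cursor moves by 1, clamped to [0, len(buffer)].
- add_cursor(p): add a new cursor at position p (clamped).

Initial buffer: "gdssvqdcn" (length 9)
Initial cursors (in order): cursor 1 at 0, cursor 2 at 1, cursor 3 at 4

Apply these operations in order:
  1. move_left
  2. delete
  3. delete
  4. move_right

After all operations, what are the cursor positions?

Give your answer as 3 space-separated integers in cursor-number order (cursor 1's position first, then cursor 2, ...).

After op 1 (move_left): buffer="gdssvqdcn" (len 9), cursors c1@0 c2@0 c3@3, authorship .........
After op 2 (delete): buffer="gdsvqdcn" (len 8), cursors c1@0 c2@0 c3@2, authorship ........
After op 3 (delete): buffer="gsvqdcn" (len 7), cursors c1@0 c2@0 c3@1, authorship .......
After op 4 (move_right): buffer="gsvqdcn" (len 7), cursors c1@1 c2@1 c3@2, authorship .......

Answer: 1 1 2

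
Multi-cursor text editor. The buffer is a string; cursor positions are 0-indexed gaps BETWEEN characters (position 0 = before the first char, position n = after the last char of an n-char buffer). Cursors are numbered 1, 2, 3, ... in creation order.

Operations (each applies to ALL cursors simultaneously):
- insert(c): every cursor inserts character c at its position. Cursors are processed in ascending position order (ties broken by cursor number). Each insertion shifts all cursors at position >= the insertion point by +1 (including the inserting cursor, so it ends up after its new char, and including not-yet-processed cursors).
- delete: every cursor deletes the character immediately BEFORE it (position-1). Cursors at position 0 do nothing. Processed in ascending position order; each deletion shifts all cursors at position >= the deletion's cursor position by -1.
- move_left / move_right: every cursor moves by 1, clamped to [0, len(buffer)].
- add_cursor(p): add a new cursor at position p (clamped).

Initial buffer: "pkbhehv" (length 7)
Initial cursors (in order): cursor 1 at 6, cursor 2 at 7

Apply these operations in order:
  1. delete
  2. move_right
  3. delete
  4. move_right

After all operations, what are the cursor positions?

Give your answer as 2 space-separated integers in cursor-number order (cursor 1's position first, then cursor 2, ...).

Answer: 3 3

Derivation:
After op 1 (delete): buffer="pkbhe" (len 5), cursors c1@5 c2@5, authorship .....
After op 2 (move_right): buffer="pkbhe" (len 5), cursors c1@5 c2@5, authorship .....
After op 3 (delete): buffer="pkb" (len 3), cursors c1@3 c2@3, authorship ...
After op 4 (move_right): buffer="pkb" (len 3), cursors c1@3 c2@3, authorship ...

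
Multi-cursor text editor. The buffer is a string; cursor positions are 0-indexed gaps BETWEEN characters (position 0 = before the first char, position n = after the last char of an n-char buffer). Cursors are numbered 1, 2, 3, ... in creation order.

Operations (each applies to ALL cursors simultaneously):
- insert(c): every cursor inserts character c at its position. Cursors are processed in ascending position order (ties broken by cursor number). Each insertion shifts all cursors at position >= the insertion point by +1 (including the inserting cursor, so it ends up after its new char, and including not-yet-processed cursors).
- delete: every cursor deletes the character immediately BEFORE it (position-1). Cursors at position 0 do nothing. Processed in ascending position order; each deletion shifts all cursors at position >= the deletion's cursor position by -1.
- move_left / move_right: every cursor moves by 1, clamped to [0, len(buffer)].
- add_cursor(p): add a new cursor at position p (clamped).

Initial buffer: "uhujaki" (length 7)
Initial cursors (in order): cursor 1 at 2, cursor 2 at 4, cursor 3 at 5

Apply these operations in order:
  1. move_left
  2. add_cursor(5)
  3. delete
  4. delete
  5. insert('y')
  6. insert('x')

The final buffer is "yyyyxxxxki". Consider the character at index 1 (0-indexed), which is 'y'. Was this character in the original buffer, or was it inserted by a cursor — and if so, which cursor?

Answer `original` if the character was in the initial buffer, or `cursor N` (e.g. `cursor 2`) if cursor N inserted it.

Answer: cursor 2

Derivation:
After op 1 (move_left): buffer="uhujaki" (len 7), cursors c1@1 c2@3 c3@4, authorship .......
After op 2 (add_cursor(5)): buffer="uhujaki" (len 7), cursors c1@1 c2@3 c3@4 c4@5, authorship .......
After op 3 (delete): buffer="hki" (len 3), cursors c1@0 c2@1 c3@1 c4@1, authorship ...
After op 4 (delete): buffer="ki" (len 2), cursors c1@0 c2@0 c3@0 c4@0, authorship ..
After op 5 (insert('y')): buffer="yyyyki" (len 6), cursors c1@4 c2@4 c3@4 c4@4, authorship 1234..
After op 6 (insert('x')): buffer="yyyyxxxxki" (len 10), cursors c1@8 c2@8 c3@8 c4@8, authorship 12341234..
Authorship (.=original, N=cursor N): 1 2 3 4 1 2 3 4 . .
Index 1: author = 2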